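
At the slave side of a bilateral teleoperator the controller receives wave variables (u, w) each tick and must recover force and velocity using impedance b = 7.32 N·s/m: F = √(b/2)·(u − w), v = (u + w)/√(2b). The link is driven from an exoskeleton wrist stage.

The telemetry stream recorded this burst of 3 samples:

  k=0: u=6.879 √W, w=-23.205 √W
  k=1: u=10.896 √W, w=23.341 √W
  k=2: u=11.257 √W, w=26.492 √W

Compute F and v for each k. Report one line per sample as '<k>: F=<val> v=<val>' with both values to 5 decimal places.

k=0: u−w=30.08400, u+w=-16.32600; √(b/2)=1.91311, √(2b)=3.82623; F=1.91311×30.084=57.55408, v=-16.32600/3.82623=-4.26687
k=1: u−w=-12.44500, u+w=34.23700; √(b/2)=1.91311, √(2b)=3.82623; F=1.91311×(-12.445)=-23.80869, v=34.23700/3.82623=8.94798
k=2: u−w=-15.23500, u+w=37.74900; √(b/2)=1.91311, √(2b)=3.82623; F=1.91311×(-15.235)=-29.14627, v=37.74900/3.82623=9.86586

0: F=57.55408 v=-4.26687
1: F=-23.80869 v=8.94798
2: F=-29.14627 v=9.86586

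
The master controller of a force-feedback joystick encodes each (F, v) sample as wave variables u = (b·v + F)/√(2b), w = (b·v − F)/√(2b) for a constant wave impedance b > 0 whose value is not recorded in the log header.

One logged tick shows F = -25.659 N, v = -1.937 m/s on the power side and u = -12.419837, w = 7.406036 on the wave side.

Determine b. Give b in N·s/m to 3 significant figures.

u + w = -5.013801;  u + w = √(2b)·v, so √(2b) = -5.013801/(-1.937) = 2.588436.
b = (√(2b))²/2 = 6.700002/2 = 3.350001.
(Check via u − w = 2F/√(2b): u − w = -19.825873, 2F/√(2b) = -19.825870.)

b = 3.35 N·s/m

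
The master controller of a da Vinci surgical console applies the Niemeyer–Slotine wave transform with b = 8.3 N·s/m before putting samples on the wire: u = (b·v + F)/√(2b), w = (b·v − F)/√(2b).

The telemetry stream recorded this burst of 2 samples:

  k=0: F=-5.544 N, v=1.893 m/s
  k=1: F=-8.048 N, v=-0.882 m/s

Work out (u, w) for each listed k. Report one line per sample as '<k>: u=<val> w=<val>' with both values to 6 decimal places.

k=0: b·v=8.3×1.893=15.711900; √(2b)=4.074310; u=(15.711900+(-5.544))/4.074310=2.495613, w=(15.711900−(-5.544))/4.074310=5.217055
k=1: b·v=8.3×(-0.882)=-7.320600; √(2b)=4.074310; u=(-7.320600+(-8.048))/4.074310=-3.772075, w=(-7.320600−(-8.048))/4.074310=0.178533

0: u=2.495613 w=5.217055
1: u=-3.772075 w=0.178533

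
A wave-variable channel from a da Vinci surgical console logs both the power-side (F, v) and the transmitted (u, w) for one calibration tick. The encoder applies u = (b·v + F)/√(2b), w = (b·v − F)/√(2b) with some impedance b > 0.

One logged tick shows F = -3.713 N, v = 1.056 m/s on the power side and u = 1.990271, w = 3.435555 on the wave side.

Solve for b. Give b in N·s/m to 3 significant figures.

u + w = 5.425826;  u + w = √(2b)·v, so √(2b) = 5.425826/1.056 = 5.138093.
b = (√(2b))²/2 = 26.399998/2 = 13.199999.
(Check via u − w = 2F/√(2b): u − w = -1.445284, 2F/√(2b) = -1.445283.)

b = 13.2 N·s/m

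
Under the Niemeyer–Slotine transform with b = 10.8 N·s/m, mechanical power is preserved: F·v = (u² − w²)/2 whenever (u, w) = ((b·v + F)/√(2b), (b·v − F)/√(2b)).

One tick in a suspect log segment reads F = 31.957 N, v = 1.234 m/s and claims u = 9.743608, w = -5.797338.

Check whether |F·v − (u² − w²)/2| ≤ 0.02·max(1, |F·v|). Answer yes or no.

no

F·v = 31.957×1.234 = 39.434938 W.
(u² − w²)/2 = (94.937897 − 33.609128)/2 = 30.664384 W.
|Δ| = 8.770554;  2% of max(1, |F·v|) = 0.788699.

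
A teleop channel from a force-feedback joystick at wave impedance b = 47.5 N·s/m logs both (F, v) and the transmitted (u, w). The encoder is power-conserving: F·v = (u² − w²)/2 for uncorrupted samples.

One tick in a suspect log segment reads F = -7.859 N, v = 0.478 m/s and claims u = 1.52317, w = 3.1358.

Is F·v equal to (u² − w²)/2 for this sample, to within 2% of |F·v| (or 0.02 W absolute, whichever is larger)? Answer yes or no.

F·v = (-7.859)×0.478 = -3.7566 W.
(u² − w²)/2 = (2.3200 − 9.8332)/2 = -3.7566 W.
|Δ| = 0.0000;  2% of max(1, |F·v|) = 0.0751.

yes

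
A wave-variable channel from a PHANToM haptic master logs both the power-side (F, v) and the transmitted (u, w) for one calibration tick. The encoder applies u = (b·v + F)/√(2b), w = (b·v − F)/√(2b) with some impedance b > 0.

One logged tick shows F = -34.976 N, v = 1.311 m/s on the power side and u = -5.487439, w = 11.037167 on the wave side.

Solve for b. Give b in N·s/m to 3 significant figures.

u + w = 5.549728;  u + w = √(2b)·v, so √(2b) = 5.549728/1.311 = 4.233202.
b = (√(2b))²/2 = 17.920000/2 = 8.960000.
(Check via u − w = 2F/√(2b): u − w = -16.524606, 2F/√(2b) = -16.524607.)

b = 8.96 N·s/m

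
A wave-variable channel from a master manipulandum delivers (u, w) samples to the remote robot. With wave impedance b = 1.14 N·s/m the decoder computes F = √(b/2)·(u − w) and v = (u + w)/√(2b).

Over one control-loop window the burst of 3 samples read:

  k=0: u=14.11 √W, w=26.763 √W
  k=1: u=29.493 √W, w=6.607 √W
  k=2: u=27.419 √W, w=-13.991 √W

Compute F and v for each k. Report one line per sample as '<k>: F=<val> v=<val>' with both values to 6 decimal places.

k=0: u−w=-12.653000, u+w=40.873000; √(b/2)=0.754983, √(2b)=1.509967; F=0.754983×(-12.653)=-9.552806, v=40.873000/1.509967=27.068806
k=1: u−w=22.886000, u+w=36.100000; √(b/2)=0.754983, √(2b)=1.509967; F=0.754983×22.886=17.278551, v=36.100000/1.509967=23.907809
k=2: u−w=41.410000, u+w=13.428000; √(b/2)=0.754983, √(2b)=1.509967; F=0.754983×41.41=31.263864, v=13.428000/1.509967=8.892910

0: F=-9.552806 v=27.068806
1: F=17.278551 v=23.907809
2: F=31.263864 v=8.892910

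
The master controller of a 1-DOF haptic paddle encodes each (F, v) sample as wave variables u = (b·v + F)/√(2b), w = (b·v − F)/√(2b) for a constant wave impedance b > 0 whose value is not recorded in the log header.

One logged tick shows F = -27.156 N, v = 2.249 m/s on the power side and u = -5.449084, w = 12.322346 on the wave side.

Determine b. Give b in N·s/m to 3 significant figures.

b = 4.67 N·s/m

u + w = 6.873262;  u + w = √(2b)·v, so √(2b) = 6.873262/2.249 = 3.056141.
b = (√(2b))²/2 = 9.340000/2 = 4.670000.
(Check via u − w = 2F/√(2b): u − w = -17.771430, 2F/√(2b) = -17.771429.)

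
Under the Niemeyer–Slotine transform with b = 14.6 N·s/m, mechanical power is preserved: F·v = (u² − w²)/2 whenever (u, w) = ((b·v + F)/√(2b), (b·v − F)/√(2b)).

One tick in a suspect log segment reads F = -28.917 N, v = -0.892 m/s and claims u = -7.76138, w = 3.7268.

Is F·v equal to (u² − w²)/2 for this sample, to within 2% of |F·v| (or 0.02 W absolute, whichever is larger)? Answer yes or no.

no

F·v = (-28.917)×(-0.892) = 25.7940 W.
(u² − w²)/2 = (60.2390 − 13.8890)/2 = 23.1750 W.
|Δ| = 2.6190;  2% of max(1, |F·v|) = 0.5159.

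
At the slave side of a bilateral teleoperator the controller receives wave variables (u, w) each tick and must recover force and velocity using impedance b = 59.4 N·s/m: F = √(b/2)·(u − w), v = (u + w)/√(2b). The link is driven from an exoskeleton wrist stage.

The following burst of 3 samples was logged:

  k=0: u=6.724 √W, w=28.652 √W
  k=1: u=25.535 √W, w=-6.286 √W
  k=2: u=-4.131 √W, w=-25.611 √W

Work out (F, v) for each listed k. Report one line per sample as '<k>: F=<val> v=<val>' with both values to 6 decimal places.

k=0: u−w=-21.928000, u+w=35.376000; √(b/2)=5.449771, √(2b)=10.899541; F=5.449771×(-21.928)=-119.502571, v=35.376000/10.899541=3.245641
k=1: u−w=31.821000, u+w=19.249000; √(b/2)=5.449771, √(2b)=10.899541; F=5.449771×31.821=173.417151, v=19.249000/10.899541=1.766038
k=2: u−w=21.480000, u+w=-29.742000; √(b/2)=5.449771, √(2b)=10.899541; F=5.449771×21.48=117.061073, v=-29.742000/10.899541=-2.728739

0: F=-119.502571 v=3.245641
1: F=173.417151 v=1.766038
2: F=117.061073 v=-2.728739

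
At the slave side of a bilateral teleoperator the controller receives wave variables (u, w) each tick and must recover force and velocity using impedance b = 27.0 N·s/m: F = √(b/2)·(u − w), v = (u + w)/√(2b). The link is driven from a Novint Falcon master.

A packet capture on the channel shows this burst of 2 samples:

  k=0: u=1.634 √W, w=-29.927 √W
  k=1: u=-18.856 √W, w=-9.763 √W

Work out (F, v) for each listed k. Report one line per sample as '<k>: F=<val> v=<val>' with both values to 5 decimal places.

k=0: u−w=31.56100, u+w=-28.29300; √(b/2)=3.67423, √(2b)=7.34847; F=3.67423×31.561=115.96252, v=-28.29300/7.34847=-3.85019
k=1: u−w=-9.09300, u+w=-28.61900; √(b/2)=3.67423, √(2b)=7.34847; F=3.67423×(-9.093)=-33.40982, v=-28.61900/7.34847=-3.89455

0: F=115.96252 v=-3.85019
1: F=-33.40982 v=-3.89455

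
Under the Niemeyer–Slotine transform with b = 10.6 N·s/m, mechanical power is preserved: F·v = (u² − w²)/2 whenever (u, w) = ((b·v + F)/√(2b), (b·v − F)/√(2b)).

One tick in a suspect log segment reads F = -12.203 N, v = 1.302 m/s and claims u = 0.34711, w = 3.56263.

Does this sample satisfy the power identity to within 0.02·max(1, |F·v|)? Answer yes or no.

F·v = (-12.203)×1.302 = -15.8883 W.
(u² − w²)/2 = (0.1205 − 12.6923)/2 = -6.2859 W.
|Δ| = 9.6024;  2% of max(1, |F·v|) = 0.3178.

no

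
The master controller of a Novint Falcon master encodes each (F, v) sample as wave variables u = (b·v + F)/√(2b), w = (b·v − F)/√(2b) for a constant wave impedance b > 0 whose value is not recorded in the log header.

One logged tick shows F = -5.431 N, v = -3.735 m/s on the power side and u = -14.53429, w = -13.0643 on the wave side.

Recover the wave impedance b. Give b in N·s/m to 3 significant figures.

u + w = -27.5986;  u + w = √(2b)·v, so √(2b) = -27.5986/(-3.735) = 7.3892.
b = (√(2b))²/2 = 54.6000/2 = 27.3000.
(Check via u − w = 2F/√(2b): u − w = -1.4700, 2F/√(2b) = -1.4700.)

b = 27.3 N·s/m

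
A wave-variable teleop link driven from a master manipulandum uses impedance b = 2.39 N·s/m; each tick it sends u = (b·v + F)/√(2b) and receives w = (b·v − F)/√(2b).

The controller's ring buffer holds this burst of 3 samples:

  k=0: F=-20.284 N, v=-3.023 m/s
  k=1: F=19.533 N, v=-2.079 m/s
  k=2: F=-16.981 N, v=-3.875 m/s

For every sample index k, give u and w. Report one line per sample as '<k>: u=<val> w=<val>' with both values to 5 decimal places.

0: u=-12.58231 w=5.97306
1: u=6.66151 w=-11.20687
2: u=-12.00293 w=3.53093

k=0: b·v=2.39×(-3.023)=-7.22497; √(2b)=2.18632; u=(-7.22497+(-20.284))/2.18632=-12.58231, w=(-7.22497−(-20.284))/2.18632=5.97306
k=1: b·v=2.39×(-2.079)=-4.96881; √(2b)=2.18632; u=(-4.96881+19.533)/2.18632=6.66151, w=(-4.96881−19.533)/2.18632=-11.20687
k=2: b·v=2.39×(-3.875)=-9.26125; √(2b)=2.18632; u=(-9.26125+(-16.981))/2.18632=-12.00293, w=(-9.26125−(-16.981))/2.18632=3.53093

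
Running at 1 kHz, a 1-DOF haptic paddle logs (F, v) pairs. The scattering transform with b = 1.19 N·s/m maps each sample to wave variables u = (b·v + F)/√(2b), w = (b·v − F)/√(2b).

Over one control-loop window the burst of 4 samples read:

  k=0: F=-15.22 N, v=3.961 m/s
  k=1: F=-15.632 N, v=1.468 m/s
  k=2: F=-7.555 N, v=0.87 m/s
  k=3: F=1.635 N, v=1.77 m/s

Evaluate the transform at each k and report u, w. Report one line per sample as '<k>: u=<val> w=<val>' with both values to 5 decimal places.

k=0: b·v=1.19×3.961=4.71359; √(2b)=1.54272; u=(4.71359+(-15.22))/1.54272=-6.81029, w=(4.71359−(-15.22))/1.54272=12.92103
k=1: b·v=1.19×1.468=1.74692; √(2b)=1.54272; u=(1.74692+(-15.632))/1.54272=-9.00036, w=(1.74692−(-15.632))/1.54272=11.26508
k=2: b·v=1.19×0.87=1.03530; √(2b)=1.54272; u=(1.03530+(-7.555))/1.54272=-4.22609, w=(1.03530−(-7.555))/1.54272=5.56826
k=3: b·v=1.19×1.77=2.10630; √(2b)=1.54272; u=(2.10630+1.635)/1.54272=2.42512, w=(2.10630−1.635)/1.54272=0.30550

0: u=-6.81029 w=12.92103
1: u=-9.00036 w=11.26508
2: u=-4.22609 w=5.56826
3: u=2.42512 w=0.30550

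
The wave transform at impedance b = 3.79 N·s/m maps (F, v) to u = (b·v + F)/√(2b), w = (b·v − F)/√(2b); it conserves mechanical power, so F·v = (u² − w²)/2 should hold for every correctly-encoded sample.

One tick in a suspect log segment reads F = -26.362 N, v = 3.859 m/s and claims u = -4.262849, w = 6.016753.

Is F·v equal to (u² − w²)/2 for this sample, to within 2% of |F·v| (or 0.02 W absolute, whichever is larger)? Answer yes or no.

F·v = (-26.362)×3.859 = -101.730958 W.
(u² − w²)/2 = (18.171882 − 36.201317)/2 = -9.014718 W.
|Δ| = 92.716240;  2% of max(1, |F·v|) = 2.034619.

no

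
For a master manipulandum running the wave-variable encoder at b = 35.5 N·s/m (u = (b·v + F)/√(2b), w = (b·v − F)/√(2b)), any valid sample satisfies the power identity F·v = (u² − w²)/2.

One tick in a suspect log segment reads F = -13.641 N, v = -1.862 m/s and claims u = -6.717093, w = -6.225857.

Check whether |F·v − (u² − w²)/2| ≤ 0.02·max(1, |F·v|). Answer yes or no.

no

F·v = (-13.641)×(-1.862) = 25.399542 W.
(u² − w²)/2 = (45.119338 − 38.761295)/2 = 3.179021 W.
|Δ| = 22.220521;  2% of max(1, |F·v|) = 0.507991.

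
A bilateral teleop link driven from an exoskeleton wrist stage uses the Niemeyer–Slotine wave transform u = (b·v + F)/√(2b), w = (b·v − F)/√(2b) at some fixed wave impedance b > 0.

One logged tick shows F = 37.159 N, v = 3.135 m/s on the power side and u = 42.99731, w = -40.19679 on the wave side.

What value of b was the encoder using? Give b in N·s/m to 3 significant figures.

b = 0.399 N·s/m

u + w = 2.8005;  u + w = √(2b)·v, so √(2b) = 2.8005/3.135 = 0.8933.
b = (√(2b))²/2 = 0.7980/2 = 0.3990.
(Check via u − w = 2F/√(2b): u − w = 83.1941, 2F/√(2b) = 83.1942.)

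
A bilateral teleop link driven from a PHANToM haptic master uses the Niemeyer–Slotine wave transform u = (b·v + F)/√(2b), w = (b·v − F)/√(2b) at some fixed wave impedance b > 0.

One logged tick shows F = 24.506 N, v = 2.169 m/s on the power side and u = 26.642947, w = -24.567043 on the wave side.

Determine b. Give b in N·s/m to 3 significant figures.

u + w = 2.075904;  u + w = √(2b)·v, so √(2b) = 2.075904/2.169 = 0.957079.
b = (√(2b))²/2 = 0.916000/2 = 0.458000.
(Check via u − w = 2F/√(2b): u − w = 51.209990, 2F/√(2b) = 51.209992.)

b = 0.458 N·s/m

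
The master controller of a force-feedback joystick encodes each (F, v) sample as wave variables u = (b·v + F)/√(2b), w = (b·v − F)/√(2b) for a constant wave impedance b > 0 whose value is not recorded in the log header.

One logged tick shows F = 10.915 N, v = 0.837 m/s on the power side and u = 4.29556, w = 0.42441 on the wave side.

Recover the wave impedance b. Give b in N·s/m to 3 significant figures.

u + w = 4.7200;  u + w = √(2b)·v, so √(2b) = 4.7200/0.837 = 5.6392.
b = (√(2b))²/2 = 31.8000/2 = 15.9000.
(Check via u − w = 2F/√(2b): u − w = 3.8712, 2F/√(2b) = 3.8711.)

b = 15.9 N·s/m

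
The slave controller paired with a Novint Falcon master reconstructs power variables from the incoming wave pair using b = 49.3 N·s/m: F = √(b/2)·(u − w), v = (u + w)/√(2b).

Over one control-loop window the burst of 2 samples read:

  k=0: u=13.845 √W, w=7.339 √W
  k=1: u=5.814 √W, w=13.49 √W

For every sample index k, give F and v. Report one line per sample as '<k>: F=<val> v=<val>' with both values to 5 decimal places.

0: F=32.30149 v=2.13339
1: F=-38.11039 v=1.94406

k=0: u−w=6.50600, u+w=21.18400; √(b/2)=4.96488, √(2b)=9.92975; F=4.96488×6.506=32.30149, v=21.18400/9.92975=2.13339
k=1: u−w=-7.67600, u+w=19.30400; √(b/2)=4.96488, √(2b)=9.92975; F=4.96488×(-7.676)=-38.11039, v=19.30400/9.92975=1.94406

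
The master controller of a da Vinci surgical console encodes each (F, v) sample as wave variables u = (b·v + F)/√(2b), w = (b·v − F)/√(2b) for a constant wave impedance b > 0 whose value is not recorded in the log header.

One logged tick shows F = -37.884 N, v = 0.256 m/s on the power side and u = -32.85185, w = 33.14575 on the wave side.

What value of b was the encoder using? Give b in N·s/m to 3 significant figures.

b = 0.659 N·s/m

u + w = 0.29390;  u + w = √(2b)·v, so √(2b) = 0.29390/0.256 = 1.14805.
b = (√(2b))²/2 = 1.31801/2 = 0.65901.
(Check via u − w = 2F/√(2b): u − w = -65.99760, 2F/√(2b) = -65.99731.)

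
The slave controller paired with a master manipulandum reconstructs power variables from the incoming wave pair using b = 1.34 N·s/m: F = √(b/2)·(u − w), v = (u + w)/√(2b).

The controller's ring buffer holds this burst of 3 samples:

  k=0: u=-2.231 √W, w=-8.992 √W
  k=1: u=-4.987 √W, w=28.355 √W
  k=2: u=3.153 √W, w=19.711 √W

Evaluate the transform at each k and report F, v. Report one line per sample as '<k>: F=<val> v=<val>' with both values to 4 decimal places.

0: F=5.5341 v=-6.8555
1: F=-27.2916 v=14.2743
2: F=-13.5533 v=13.9664

k=0: u−w=6.7610, u+w=-11.2230; √(b/2)=0.8185, √(2b)=1.6371; F=0.8185×6.761=5.5341, v=-11.2230/1.6371=-6.8555
k=1: u−w=-33.3420, u+w=23.3680; √(b/2)=0.8185, √(2b)=1.6371; F=0.8185×(-33.342)=-27.2916, v=23.3680/1.6371=14.2743
k=2: u−w=-16.5580, u+w=22.8640; √(b/2)=0.8185, √(2b)=1.6371; F=0.8185×(-16.558)=-13.5533, v=22.8640/1.6371=13.9664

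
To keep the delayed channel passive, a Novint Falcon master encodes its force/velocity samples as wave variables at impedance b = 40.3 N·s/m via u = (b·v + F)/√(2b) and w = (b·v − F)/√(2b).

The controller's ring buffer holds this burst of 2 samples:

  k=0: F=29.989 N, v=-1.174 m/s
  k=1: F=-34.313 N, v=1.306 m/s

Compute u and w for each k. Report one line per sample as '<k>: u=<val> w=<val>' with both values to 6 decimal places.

0: u=-1.929570 w=-8.610309
1: u=2.040467 w=9.684475

k=0: b·v=40.3×(-1.174)=-47.312200; √(2b)=8.977750; u=(-47.312200+29.989)/8.977750=-1.929570, w=(-47.312200−29.989)/8.977750=-8.610309
k=1: b·v=40.3×1.306=52.631800; √(2b)=8.977750; u=(52.631800+(-34.313))/8.977750=2.040467, w=(52.631800−(-34.313))/8.977750=9.684475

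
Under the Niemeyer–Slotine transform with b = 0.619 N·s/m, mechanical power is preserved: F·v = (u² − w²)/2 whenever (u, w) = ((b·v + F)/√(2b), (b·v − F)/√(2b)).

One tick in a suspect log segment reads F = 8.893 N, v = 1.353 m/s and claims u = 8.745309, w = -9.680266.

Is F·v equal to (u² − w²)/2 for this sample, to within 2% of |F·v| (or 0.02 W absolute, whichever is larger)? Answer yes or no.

no

F·v = 8.893×1.353 = 12.032229 W.
(u² − w²)/2 = (76.480430 − 93.707550)/2 = -8.613560 W.
|Δ| = 20.645789;  2% of max(1, |F·v|) = 0.240645.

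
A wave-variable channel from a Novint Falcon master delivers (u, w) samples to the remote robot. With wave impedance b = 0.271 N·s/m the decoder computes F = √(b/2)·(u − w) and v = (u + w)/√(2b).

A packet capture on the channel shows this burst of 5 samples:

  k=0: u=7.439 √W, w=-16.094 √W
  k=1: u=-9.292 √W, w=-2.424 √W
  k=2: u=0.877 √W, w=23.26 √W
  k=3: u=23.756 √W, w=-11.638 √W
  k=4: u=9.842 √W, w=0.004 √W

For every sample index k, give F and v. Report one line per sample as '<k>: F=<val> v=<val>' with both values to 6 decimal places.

0: F=8.662574 v=-11.756213
1: F=-2.528133 v=-15.914013
2: F=-8.239255 v=32.785639
3: F=13.028646 v=16.460056
4: F=3.621400 v=13.373965

k=0: u−w=23.533000, u+w=-8.655000; √(b/2)=0.368103, √(2b)=0.736206; F=0.368103×23.533=8.662574, v=-8.655000/0.736206=-11.756213
k=1: u−w=-6.868000, u+w=-11.716000; √(b/2)=0.368103, √(2b)=0.736206; F=0.368103×(-6.868)=-2.528133, v=-11.716000/0.736206=-15.914013
k=2: u−w=-22.383000, u+w=24.137000; √(b/2)=0.368103, √(2b)=0.736206; F=0.368103×(-22.383)=-8.239255, v=24.137000/0.736206=32.785639
k=3: u−w=35.394000, u+w=12.118000; √(b/2)=0.368103, √(2b)=0.736206; F=0.368103×35.394=13.028646, v=12.118000/0.736206=16.460056
k=4: u−w=9.838000, u+w=9.846000; √(b/2)=0.368103, √(2b)=0.736206; F=0.368103×9.838=3.621400, v=9.846000/0.736206=13.373965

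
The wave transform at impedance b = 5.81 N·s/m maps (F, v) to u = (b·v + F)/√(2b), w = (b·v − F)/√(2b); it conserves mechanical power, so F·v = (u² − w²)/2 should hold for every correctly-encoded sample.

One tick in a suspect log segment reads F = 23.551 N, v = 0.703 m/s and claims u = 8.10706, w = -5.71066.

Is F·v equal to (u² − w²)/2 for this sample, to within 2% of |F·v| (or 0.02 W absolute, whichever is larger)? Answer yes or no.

F·v = 23.551×0.703 = 16.55635 W.
(u² − w²)/2 = (65.72442 − 32.61164)/2 = 16.55639 W.
|Δ| = 0.00004;  2% of max(1, |F·v|) = 0.33113.

yes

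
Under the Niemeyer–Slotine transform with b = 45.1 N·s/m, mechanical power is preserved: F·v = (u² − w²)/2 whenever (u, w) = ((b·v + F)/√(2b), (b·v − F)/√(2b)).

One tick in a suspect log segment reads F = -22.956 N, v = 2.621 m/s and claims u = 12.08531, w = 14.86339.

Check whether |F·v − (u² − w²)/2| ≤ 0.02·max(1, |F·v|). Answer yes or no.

no

F·v = (-22.956)×2.621 = -60.1677 W.
(u² − w²)/2 = (146.0547 − 220.9204)/2 = -37.4328 W.
|Δ| = 22.7349;  2% of max(1, |F·v|) = 1.2034.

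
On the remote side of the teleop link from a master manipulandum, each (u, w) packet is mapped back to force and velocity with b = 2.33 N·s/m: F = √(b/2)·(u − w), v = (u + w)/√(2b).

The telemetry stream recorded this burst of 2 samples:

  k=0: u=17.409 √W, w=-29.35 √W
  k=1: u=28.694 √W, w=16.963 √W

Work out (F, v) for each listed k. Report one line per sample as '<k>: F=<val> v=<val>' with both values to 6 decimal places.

0: F=50.469404 v=-5.531561
1: F=12.661874 v=21.150197

k=0: u−w=46.759000, u+w=-11.941000; √(b/2)=1.079352, √(2b)=2.158703; F=1.079352×46.759=50.469404, v=-11.941000/2.158703=-5.531561
k=1: u−w=11.731000, u+w=45.657000; √(b/2)=1.079352, √(2b)=2.158703; F=1.079352×11.731=12.661874, v=45.657000/2.158703=21.150197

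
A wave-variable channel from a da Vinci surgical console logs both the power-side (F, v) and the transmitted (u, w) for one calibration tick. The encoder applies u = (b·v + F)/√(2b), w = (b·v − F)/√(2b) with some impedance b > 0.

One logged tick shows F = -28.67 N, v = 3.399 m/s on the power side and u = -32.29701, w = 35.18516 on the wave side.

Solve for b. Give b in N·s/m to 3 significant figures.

b = 0.361 N·s/m

u + w = 2.8882;  u + w = √(2b)·v, so √(2b) = 2.8882/3.399 = 0.8497.
b = (√(2b))²/2 = 0.7220/2 = 0.3610.
(Check via u − w = 2F/√(2b): u − w = -67.4822, 2F/√(2b) = -67.4822.)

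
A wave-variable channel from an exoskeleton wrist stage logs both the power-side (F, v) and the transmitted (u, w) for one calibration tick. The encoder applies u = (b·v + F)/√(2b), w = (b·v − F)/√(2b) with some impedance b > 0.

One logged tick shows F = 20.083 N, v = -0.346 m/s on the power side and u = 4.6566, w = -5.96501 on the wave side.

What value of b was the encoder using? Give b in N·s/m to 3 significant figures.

u + w = -1.30841;  u + w = √(2b)·v, so √(2b) = -1.30841/(-0.346) = 3.78153.
b = (√(2b))²/2 = 14.29998/2 = 7.14999.
(Check via u − w = 2F/√(2b): u − w = 10.62161, 2F/√(2b) = 10.62162.)

b = 7.15 N·s/m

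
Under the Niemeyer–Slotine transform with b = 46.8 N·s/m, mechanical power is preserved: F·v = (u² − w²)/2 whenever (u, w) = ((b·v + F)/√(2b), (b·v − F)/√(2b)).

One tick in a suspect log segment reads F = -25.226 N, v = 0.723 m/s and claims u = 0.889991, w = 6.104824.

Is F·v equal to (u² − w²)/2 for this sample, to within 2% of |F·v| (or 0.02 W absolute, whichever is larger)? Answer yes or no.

F·v = (-25.226)×0.723 = -18.238398 W.
(u² − w²)/2 = (0.792084 − 37.268876)/2 = -18.238396 W.
|Δ| = 0.000002;  2% of max(1, |F·v|) = 0.364768.

yes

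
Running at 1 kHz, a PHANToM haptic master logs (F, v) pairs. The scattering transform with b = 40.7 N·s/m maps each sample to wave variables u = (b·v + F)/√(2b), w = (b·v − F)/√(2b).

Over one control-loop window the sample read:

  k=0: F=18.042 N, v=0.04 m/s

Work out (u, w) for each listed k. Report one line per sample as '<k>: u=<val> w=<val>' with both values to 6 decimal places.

0: u=2.180179 w=-1.819291

k=0: b·v=40.7×0.04=1.628000; √(2b)=9.022195; u=(1.628000+18.042)/9.022195=2.180179, w=(1.628000−18.042)/9.022195=-1.819291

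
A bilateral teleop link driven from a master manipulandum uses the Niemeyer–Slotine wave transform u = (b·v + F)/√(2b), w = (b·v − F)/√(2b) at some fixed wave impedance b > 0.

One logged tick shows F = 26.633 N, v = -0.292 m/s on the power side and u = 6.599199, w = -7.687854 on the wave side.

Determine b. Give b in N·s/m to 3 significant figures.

u + w = -1.088655;  u + w = √(2b)·v, so √(2b) = -1.088655/(-0.292) = 3.728271.
b = (√(2b))²/2 = 13.900001/2 = 6.950001.
(Check via u − w = 2F/√(2b): u − w = 14.287053, 2F/√(2b) = 14.287053.)

b = 6.95 N·s/m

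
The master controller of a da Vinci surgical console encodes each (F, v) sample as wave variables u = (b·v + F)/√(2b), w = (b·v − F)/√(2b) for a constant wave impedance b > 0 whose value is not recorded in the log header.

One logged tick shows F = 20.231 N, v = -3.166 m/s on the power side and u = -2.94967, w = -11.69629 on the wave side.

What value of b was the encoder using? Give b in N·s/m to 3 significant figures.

u + w = -14.64596;  u + w = √(2b)·v, so √(2b) = -14.64596/(-3.166) = 4.62601.
b = (√(2b))²/2 = 21.40000/2 = 10.70000.
(Check via u − w = 2F/√(2b): u − w = 8.74662, 2F/√(2b) = 8.74662.)

b = 10.7 N·s/m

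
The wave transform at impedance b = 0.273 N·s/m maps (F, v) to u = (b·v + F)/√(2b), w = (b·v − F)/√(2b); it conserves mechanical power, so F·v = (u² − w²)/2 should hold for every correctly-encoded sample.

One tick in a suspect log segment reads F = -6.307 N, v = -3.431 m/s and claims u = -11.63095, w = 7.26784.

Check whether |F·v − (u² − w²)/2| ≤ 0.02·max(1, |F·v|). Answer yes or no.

no

F·v = (-6.307)×(-3.431) = 21.63932 W.
(u² − w²)/2 = (135.27900 − 52.82150)/2 = 41.22875 W.
|Δ| = 19.58943;  2% of max(1, |F·v|) = 0.43279.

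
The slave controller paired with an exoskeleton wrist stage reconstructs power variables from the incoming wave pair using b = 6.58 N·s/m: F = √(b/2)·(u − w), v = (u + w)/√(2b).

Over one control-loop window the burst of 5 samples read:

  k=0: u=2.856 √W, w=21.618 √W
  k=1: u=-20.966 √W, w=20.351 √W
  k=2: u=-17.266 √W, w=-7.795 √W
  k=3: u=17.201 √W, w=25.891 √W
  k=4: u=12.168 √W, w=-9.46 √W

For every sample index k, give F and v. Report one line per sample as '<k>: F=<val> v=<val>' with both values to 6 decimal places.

k=0: u−w=-18.762000, u+w=24.474000; √(b/2)=1.813836, √(2b)=3.627671; F=1.813836×(-18.762)=-34.031186, v=24.474000/3.627671=6.746476
k=1: u−w=-41.317000, u+w=-0.615000; √(b/2)=1.813836, √(2b)=3.627671; F=1.813836×(-41.317)=-74.942250, v=-0.615000/3.627671=-0.169530
k=2: u−w=-9.471000, u+w=-25.061000; √(b/2)=1.813836, √(2b)=3.627671; F=1.813836×(-9.471)=-17.178838, v=-25.061000/3.627671=-6.908288
k=3: u−w=-8.690000, u+w=43.092000; √(b/2)=1.813836, √(2b)=3.627671; F=1.813836×(-8.69)=-15.762232, v=43.092000/3.627671=11.878694
k=4: u−w=21.628000, u+w=2.708000; √(b/2)=1.813836, √(2b)=3.627671; F=1.813836×21.628=39.229639, v=2.708000/3.627671=0.746484

0: F=-34.031186 v=6.746476
1: F=-74.942250 v=-0.169530
2: F=-17.178838 v=-6.908288
3: F=-15.762232 v=11.878694
4: F=39.229639 v=0.746484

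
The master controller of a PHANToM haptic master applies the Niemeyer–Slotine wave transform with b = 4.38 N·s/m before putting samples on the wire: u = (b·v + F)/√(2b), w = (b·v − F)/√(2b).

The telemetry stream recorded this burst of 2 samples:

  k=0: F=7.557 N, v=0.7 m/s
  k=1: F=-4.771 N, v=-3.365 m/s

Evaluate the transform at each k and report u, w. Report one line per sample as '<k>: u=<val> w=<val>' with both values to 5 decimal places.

k=0: b·v=4.38×0.7=3.06600; √(2b)=2.95973; u=(3.06600+7.557)/2.95973=3.58918, w=(3.06600−7.557)/2.95973=-1.51737
k=1: b·v=4.38×(-3.365)=-14.73870; √(2b)=2.95973; u=(-14.73870+(-4.771))/2.95973=-6.59172, w=(-14.73870−(-4.771))/2.95973=-3.36777

0: u=3.58918 w=-1.51737
1: u=-6.59172 w=-3.36777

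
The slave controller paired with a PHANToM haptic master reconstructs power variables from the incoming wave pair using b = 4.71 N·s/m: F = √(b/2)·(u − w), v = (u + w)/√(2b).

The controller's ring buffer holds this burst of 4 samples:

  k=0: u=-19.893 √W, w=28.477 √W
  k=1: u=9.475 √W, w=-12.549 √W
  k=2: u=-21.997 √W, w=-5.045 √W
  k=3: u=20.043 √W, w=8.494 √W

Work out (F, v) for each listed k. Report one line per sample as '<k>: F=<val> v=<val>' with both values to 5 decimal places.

0: F=-74.22865 v=2.79682
1: F=33.79805 v=-1.00156
2: F=-26.01455 v=-8.81076
3: F=17.72311 v=9.29786

k=0: u−w=-48.37000, u+w=8.58400; √(b/2)=1.53460, √(2b)=3.06920; F=1.53460×(-48.37)=-74.22865, v=8.58400/3.06920=2.79682
k=1: u−w=22.02400, u+w=-3.07400; √(b/2)=1.53460, √(2b)=3.06920; F=1.53460×22.024=33.79805, v=-3.07400/3.06920=-1.00156
k=2: u−w=-16.95200, u+w=-27.04200; √(b/2)=1.53460, √(2b)=3.06920; F=1.53460×(-16.952)=-26.01455, v=-27.04200/3.06920=-8.81076
k=3: u−w=11.54900, u+w=28.53700; √(b/2)=1.53460, √(2b)=3.06920; F=1.53460×11.549=17.72311, v=28.53700/3.06920=9.29786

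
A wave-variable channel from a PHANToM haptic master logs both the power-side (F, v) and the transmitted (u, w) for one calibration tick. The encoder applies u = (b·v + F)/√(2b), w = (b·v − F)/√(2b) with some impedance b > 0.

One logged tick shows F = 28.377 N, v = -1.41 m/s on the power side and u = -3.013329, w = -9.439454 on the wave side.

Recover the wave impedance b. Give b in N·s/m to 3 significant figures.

b = 39 N·s/m

u + w = -12.452783;  u + w = √(2b)·v, so √(2b) = -12.452783/(-1.41) = 8.831761.
b = (√(2b))²/2 = 78.000002/2 = 39.000001.
(Check via u − w = 2F/√(2b): u − w = 6.426125, 2F/√(2b) = 6.426125.)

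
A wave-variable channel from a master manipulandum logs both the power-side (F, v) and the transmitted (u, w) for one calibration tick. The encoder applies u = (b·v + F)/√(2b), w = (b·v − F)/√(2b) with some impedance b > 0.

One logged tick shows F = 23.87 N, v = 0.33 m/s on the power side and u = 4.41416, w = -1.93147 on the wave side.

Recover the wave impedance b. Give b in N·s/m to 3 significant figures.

u + w = 2.48269;  u + w = √(2b)·v, so √(2b) = 2.48269/0.33 = 7.52330.
b = (√(2b))²/2 = 56.60009/2 = 28.30004.
(Check via u − w = 2F/√(2b): u − w = 6.34563, 2F/√(2b) = 6.34562.)

b = 28.3 N·s/m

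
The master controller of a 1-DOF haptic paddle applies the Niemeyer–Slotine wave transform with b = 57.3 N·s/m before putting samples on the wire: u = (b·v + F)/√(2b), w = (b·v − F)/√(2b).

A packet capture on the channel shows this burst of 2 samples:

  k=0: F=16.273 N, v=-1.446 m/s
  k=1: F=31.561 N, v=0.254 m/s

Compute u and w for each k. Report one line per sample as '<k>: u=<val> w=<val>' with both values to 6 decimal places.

k=0: b·v=57.3×(-1.446)=-82.855800; √(2b)=10.705139; u=(-82.855800+16.273)/10.705139=-6.219704, w=(-82.855800−16.273)/10.705139=-9.259927
k=1: b·v=57.3×0.254=14.554200; √(2b)=10.705139; u=(14.554200+31.561)/10.705139=4.307763, w=(14.554200−31.561)/10.705139=-1.588658

0: u=-6.219704 w=-9.259927
1: u=4.307763 w=-1.588658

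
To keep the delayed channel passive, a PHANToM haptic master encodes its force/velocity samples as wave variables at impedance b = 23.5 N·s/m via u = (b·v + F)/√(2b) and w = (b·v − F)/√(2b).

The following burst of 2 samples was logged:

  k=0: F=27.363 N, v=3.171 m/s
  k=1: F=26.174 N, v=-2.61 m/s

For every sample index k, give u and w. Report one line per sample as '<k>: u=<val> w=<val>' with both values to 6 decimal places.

k=0: b·v=23.5×3.171=74.518500; √(2b)=6.855655; u=(74.518500+27.363)/6.855655=14.860944, w=(74.518500−27.363)/6.855655=6.878337
k=1: b·v=23.5×(-2.61)=-61.335000; √(2b)=6.855655; u=(-61.335000+26.174)/6.855655=-5.128759, w=(-61.335000−26.174)/6.855655=-12.764500

0: u=14.860944 w=6.878337
1: u=-5.128759 w=-12.764500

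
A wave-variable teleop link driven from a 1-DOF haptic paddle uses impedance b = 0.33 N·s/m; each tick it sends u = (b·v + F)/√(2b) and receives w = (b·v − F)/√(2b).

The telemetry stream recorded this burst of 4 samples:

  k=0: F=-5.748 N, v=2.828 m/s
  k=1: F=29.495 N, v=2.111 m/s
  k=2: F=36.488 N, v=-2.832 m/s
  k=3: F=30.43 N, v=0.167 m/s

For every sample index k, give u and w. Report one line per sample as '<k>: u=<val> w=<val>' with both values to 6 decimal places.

k=0: b·v=0.33×2.828=0.933240; √(2b)=0.812404; u=(0.933240+(-5.748))/0.812404=-5.926560, w=(0.933240−(-5.748))/0.812404=8.224038
k=1: b·v=0.33×2.111=0.696630; √(2b)=0.812404; u=(0.696630+29.495)/0.812404=37.163328, w=(0.696630−29.495)/0.812404=-35.448343
k=2: b·v=0.33×(-2.832)=-0.934560; √(2b)=0.812404; u=(-0.934560+36.488)/0.812404=43.763259, w=(-0.934560−36.488)/0.812404=-46.063987
k=3: b·v=0.33×0.167=0.055110; √(2b)=0.812404; u=(0.055110+30.43)/0.812404=37.524576, w=(0.055110−30.43)/0.812404=-37.388905

0: u=-5.926560 w=8.224038
1: u=37.163328 w=-35.448343
2: u=43.763259 w=-46.063987
3: u=37.524576 w=-37.388905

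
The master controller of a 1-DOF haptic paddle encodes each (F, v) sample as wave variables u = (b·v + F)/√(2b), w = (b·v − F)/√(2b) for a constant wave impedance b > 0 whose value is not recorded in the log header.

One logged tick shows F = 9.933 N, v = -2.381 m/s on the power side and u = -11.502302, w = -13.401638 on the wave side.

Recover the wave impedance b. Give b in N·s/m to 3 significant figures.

u + w = -24.903940;  u + w = √(2b)·v, so √(2b) = -24.903940/(-2.381) = 10.459446.
b = (√(2b))²/2 = 109.400002/2 = 54.700001.
(Check via u − w = 2F/√(2b): u − w = 1.899336, 2F/√(2b) = 1.899336.)

b = 54.7 N·s/m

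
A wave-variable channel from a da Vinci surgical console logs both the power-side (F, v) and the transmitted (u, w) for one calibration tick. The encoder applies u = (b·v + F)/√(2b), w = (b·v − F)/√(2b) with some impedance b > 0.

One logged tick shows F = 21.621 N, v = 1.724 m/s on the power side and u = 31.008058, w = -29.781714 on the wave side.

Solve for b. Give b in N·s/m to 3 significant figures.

u + w = 1.226344;  u + w = √(2b)·v, so √(2b) = 1.226344/1.724 = 0.711336.
b = (√(2b))²/2 = 0.506000/2 = 0.253000.
(Check via u − w = 2F/√(2b): u − w = 60.789772, 2F/√(2b) = 60.789801.)

b = 0.253 N·s/m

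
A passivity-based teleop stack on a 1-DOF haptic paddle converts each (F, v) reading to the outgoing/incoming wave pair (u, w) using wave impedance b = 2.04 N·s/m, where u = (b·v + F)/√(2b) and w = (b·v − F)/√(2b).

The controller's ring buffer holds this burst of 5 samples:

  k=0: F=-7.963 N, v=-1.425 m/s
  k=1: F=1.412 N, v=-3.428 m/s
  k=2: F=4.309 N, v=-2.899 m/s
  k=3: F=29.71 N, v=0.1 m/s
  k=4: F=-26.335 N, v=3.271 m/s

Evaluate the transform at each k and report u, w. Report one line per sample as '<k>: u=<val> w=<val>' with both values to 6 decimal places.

0: u=-5.381452 w=2.503093
1: u=-2.763066 w=-4.161154
2: u=-0.794574 w=-5.061119
3: u=14.809637 w=-14.607647
4: u=-9.734220 w=16.341316

k=0: b·v=2.04×(-1.425)=-2.907000; √(2b)=2.019901; u=(-2.907000+(-7.963))/2.019901=-5.381452, w=(-2.907000−(-7.963))/2.019901=2.503093
k=1: b·v=2.04×(-3.428)=-6.993120; √(2b)=2.019901; u=(-6.993120+1.412)/2.019901=-2.763066, w=(-6.993120−1.412)/2.019901=-4.161154
k=2: b·v=2.04×(-2.899)=-5.913960; √(2b)=2.019901; u=(-5.913960+4.309)/2.019901=-0.794574, w=(-5.913960−4.309)/2.019901=-5.061119
k=3: b·v=2.04×0.1=0.204000; √(2b)=2.019901; u=(0.204000+29.71)/2.019901=14.809637, w=(0.204000−29.71)/2.019901=-14.607647
k=4: b·v=2.04×3.271=6.672840; √(2b)=2.019901; u=(6.672840+(-26.335))/2.019901=-9.734220, w=(6.672840−(-26.335))/2.019901=16.341316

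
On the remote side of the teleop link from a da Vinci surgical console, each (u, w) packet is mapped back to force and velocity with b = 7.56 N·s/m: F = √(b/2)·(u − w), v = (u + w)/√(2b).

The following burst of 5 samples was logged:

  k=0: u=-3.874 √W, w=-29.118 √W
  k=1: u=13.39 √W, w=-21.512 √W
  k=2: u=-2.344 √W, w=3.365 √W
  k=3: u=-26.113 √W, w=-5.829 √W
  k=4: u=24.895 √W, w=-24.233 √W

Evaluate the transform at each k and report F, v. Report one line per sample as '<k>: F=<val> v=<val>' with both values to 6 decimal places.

0: F=49.079945 v=-8.484627
1: F=67.857244 v=-2.088753
2: F=-11.099565 v=0.262573
3: F=-39.436603 v=-8.214596
4: F=95.515749 v=0.170248

k=0: u−w=25.244000, u+w=-32.992000; √(b/2)=1.944222, √(2b)=3.888444; F=1.944222×25.244=49.079945, v=-32.992000/3.888444=-8.484627
k=1: u−w=34.902000, u+w=-8.122000; √(b/2)=1.944222, √(2b)=3.888444; F=1.944222×34.902=67.857244, v=-8.122000/3.888444=-2.088753
k=2: u−w=-5.709000, u+w=1.021000; √(b/2)=1.944222, √(2b)=3.888444; F=1.944222×(-5.709)=-11.099565, v=1.021000/3.888444=0.262573
k=3: u−w=-20.284000, u+w=-31.942000; √(b/2)=1.944222, √(2b)=3.888444; F=1.944222×(-20.284)=-39.436603, v=-31.942000/3.888444=-8.214596
k=4: u−w=49.128000, u+w=0.662000; √(b/2)=1.944222, √(2b)=3.888444; F=1.944222×49.128=95.515749, v=0.662000/3.888444=0.170248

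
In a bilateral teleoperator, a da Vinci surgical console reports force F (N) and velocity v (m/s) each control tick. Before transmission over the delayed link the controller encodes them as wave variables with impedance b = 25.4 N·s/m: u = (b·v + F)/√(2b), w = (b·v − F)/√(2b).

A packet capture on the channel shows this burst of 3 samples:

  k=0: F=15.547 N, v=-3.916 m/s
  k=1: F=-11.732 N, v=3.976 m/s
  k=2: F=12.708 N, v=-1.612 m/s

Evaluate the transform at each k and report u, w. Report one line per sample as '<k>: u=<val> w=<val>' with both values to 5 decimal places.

0: u=-11.77418 w=-16.13677
1: u=12.52326 w=15.81533
2: u=-3.96172 w=-7.52767

k=0: b·v=25.4×(-3.916)=-99.46640; √(2b)=7.12741; u=(-99.46640+15.547)/7.12741=-11.77418, w=(-99.46640−15.547)/7.12741=-16.13677
k=1: b·v=25.4×3.976=100.99040; √(2b)=7.12741; u=(100.99040+(-11.732))/7.12741=12.52326, w=(100.99040−(-11.732))/7.12741=15.81533
k=2: b·v=25.4×(-1.612)=-40.94480; √(2b)=7.12741; u=(-40.94480+12.708)/7.12741=-3.96172, w=(-40.94480−12.708)/7.12741=-7.52767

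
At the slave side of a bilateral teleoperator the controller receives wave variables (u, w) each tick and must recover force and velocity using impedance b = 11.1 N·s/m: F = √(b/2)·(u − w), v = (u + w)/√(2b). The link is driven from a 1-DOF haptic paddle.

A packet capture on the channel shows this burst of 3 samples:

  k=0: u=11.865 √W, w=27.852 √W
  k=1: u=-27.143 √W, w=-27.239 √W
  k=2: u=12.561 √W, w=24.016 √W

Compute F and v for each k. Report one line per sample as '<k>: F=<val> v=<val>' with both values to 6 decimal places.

k=0: u−w=-15.987000, u+w=39.717000; √(b/2)=2.355844, √(2b)=4.711688; F=2.355844×(-15.987)=-37.662875, v=39.717000/4.711688=8.429464
k=1: u−w=0.096000, u+w=-54.382000; √(b/2)=2.355844, √(2b)=4.711688; F=2.355844×0.096=0.226161, v=-54.382000/4.711688=-11.541937
k=2: u−w=-11.455000, u+w=36.577000; √(b/2)=2.355844, √(2b)=4.711688; F=2.355844×(-11.455)=-26.986191, v=36.577000/4.711688=7.763036

0: F=-37.662875 v=8.429464
1: F=0.226161 v=-11.541937
2: F=-26.986191 v=7.763036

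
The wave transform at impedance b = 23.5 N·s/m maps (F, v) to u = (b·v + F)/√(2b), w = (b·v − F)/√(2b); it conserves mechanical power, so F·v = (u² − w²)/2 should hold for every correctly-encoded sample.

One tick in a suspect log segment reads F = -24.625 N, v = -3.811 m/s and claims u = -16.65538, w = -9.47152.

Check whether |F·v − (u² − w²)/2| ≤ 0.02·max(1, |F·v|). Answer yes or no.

F·v = (-24.625)×(-3.811) = 93.84587 W.
(u² − w²)/2 = (277.40168 − 89.70969)/2 = 93.84600 W.
|Δ| = 0.00012;  2% of max(1, |F·v|) = 1.87692.

yes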